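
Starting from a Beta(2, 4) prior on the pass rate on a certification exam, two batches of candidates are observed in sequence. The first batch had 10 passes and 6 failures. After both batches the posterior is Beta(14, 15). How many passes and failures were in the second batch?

Sequential conjugate updates are equivalent to a single update on the pooled data, so total successes = posterior α − prior α and total failures = posterior β − prior β.
Total across both batches: 14−2=12 passes, 15−4=11 failures.
Subtract the first batch: 12−10=2 passes and 11−6=5 failures.

2 passes and 5 failures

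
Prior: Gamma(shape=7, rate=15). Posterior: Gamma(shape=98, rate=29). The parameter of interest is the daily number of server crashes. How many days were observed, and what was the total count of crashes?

A Gamma(α, β) prior (rate parametrization) on a Poisson rate with n observations summing to S gives posterior Gamma(α+S, β+n).
Matching: Σxᵢ = 98 − 7 = 91 and n = 29 − 15 = 14.

n = 14 days with total 91 crashes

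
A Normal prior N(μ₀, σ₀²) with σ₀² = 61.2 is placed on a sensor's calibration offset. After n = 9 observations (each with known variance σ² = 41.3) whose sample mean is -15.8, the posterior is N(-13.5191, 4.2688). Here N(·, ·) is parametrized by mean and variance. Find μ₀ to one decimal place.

μ₀ = 16.9

With known observation variance, the Normal–Normal posterior has precision τ_n = τ₀ + n/σ² and mean μ_n = (τ₀μ₀ + (n/σ²)x̄)/τ_n.
Here τ₀ = 1/61.2 = 0.016340 and τ_data = 9/41.3 = 0.217918, so τ_n = 0.234258.
Rearranging for μ₀: μ₀ = (μ_n·τ_n − τ_data·x̄)/τ₀ = (-13.5191·0.234258 − 0.217918·-15.8) / 0.016340 = 0.276147/0.016340 ≈ 16.9.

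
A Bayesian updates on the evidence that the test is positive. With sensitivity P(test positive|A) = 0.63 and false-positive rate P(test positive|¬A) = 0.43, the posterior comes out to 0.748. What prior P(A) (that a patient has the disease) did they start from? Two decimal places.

P(A) = 0.67

Bayes' rule in odds form gives O(A|E) = O(A)·[P(E|A)/P(E|¬A)], hence O(A) = O(A|E)/LR.
Posterior odds = 0.748/(1−0.748) = 2.9683. LR = 0.63/0.43 = 1.4651.
Prior odds = 2.9683/1.4651 = 2.0260, so P(A) = 2.0260/(1+2.0260) ≈ 0.67.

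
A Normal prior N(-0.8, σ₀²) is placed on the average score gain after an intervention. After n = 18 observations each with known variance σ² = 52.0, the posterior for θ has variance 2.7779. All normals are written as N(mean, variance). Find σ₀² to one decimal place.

Posterior precision equals prior precision plus data precision: 1/σ_n² = 1/σ₀² + n/σ².
So 1/σ₀² = 1/2.7779 − 18/52.0 = 0.359984 − 0.346154 = 0.013830.
Hence σ₀² = 1/0.013830 ≈ 72.3.

σ₀² = 72.3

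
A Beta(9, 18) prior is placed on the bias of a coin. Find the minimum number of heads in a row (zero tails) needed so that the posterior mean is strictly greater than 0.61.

After k heads and 0 tails the posterior is Beta(9+k, 18), with mean (9+k)/(9+18+k).
Set (9+k)/(27+k) > 0.61 and solve: k > (0.61·27 − 9)/(1 − 0.61) = 19.154.
The smallest integer exceeding 19.154 is 20, and checking k=20: (29)/(47) = 0.6170 > 0.61.

k = 20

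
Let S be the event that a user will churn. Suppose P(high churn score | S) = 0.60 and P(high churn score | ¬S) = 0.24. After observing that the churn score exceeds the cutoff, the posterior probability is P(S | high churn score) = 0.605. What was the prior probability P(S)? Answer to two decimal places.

P(S) = 0.38

Bayes' rule in odds form gives O(S|E) = O(S)·[P(E|S)/P(E|¬S)], hence O(S) = O(S|E)/LR.
Posterior odds = 0.605/(1−0.605) = 1.5316. LR = 0.60/0.24 = 2.5000.
Prior odds = 1.5316/2.5000 = 0.6126, so P(S) = 0.6126/(1+0.6126) ≈ 0.38.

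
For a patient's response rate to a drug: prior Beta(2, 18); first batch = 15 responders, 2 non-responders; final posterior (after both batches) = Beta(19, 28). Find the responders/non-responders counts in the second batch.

2 responders and 8 non-responders

Sequential conjugate updates are equivalent to a single update on the pooled data, so total successes = posterior α − prior α and total failures = posterior β − prior β.
Total across both batches: 19−2=17 responders, 28−18=10 non-responders.
Subtract the first batch: 17−15=2 responders and 10−2=8 non-responders.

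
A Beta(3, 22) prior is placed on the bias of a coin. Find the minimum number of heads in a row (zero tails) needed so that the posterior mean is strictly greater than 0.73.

After k heads and 0 tails the posterior is Beta(3+k, 22), with mean (3+k)/(3+22+k).
Set (3+k)/(25+k) > 0.73 and solve: k > (0.73·25 − 3)/(1 − 0.73) = 56.481.
The smallest integer exceeding 56.481 is 57, and checking k=57: (60)/(82) = 0.7317 > 0.73.

k = 57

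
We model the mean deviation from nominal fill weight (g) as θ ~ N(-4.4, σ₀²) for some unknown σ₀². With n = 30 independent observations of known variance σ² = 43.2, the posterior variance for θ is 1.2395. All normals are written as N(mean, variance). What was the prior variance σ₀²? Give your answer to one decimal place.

For the Normal–Normal model with known σ², precisions add: τ_n = τ₀ + n/σ².
So 1/σ₀² = 1/1.2395 − 30/43.2 = 0.806777 − 0.694444 = 0.112333.
Hence σ₀² = 1/0.112333 ≈ 8.9.

σ₀² = 8.9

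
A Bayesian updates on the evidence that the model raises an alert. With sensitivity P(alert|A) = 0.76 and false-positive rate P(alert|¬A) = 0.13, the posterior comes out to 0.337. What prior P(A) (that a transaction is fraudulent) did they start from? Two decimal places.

P(A) = 0.08

In odds form, posterior odds = prior odds × likelihood ratio, so prior odds = posterior odds ÷ LR.
Posterior odds = 0.337/(1−0.337) = 0.5083. LR = 0.76/0.13 = 5.8462.
Prior odds = 0.5083/5.8462 = 0.0869, so P(A) = 0.0869/(1+0.0869) ≈ 0.08.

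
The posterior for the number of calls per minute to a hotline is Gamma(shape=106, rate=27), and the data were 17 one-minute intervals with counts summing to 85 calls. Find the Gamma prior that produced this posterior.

Gamma(shape=21, rate=10)

A Gamma(α, β) prior (rate parametrization) on a Poisson rate with n observations summing to S gives posterior Gamma(α+S, β+n).
So α = 106 − 85 = 21 and β = 27 − 17 = 10.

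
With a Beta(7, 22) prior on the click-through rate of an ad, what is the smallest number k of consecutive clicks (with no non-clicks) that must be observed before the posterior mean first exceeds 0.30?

k = 3

After k clicks and 0 non-clicks the posterior is Beta(7+k, 22), with mean (7+k)/(7+22+k).
Set (7+k)/(29+k) > 0.30 and solve: k > (0.30·29 − 7)/(1 − 0.30) = 2.429.
The smallest integer exceeding 2.429 is 3, and checking k=3: (10)/(32) = 0.3125 > 0.30.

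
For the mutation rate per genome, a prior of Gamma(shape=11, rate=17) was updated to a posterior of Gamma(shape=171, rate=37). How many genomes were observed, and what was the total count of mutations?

Gamma–Poisson conjugacy: posterior shape = α + Σxᵢ, posterior rate = β + n.
Matching: Σxᵢ = 171 − 11 = 160 and n = 37 − 17 = 20.

n = 20 genomes with total 160 mutations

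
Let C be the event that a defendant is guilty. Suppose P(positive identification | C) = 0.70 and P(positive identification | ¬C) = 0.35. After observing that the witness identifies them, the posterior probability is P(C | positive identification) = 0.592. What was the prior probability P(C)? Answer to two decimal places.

P(C) = 0.42

Bayes' rule in odds form gives O(C|E) = O(C)·[P(E|C)/P(E|¬C)], hence O(C) = O(C|E)/LR.
Posterior odds = 0.592/(1−0.592) = 1.4510. LR = 0.70/0.35 = 2.0000.
Prior odds = 1.4510/2.0000 = 0.7255, so P(C) = 0.7255/(1+0.7255) ≈ 0.42.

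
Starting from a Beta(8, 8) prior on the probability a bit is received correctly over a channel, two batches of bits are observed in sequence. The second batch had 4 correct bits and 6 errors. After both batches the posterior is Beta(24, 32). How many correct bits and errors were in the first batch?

Because Beta–binomial updating is additive in the counts, the combined data contributed (α_post−α_prior, β_post−β_prior) successes and failures.
Total across both batches: 24−8=16 correct bits, 32−8=24 errors.
Subtract the second batch: 16−4=12 correct bits and 24−6=18 errors.

12 correct bits and 18 errors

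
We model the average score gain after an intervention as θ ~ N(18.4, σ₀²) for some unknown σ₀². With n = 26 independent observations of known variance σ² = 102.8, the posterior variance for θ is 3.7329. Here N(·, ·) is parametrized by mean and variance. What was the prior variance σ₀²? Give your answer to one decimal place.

σ₀² = 66.8

Posterior precision equals prior precision plus data precision: 1/σ_n² = 1/σ₀² + n/σ².
So 1/σ₀² = 1/3.7329 − 26/102.8 = 0.267888 − 0.252918 = 0.014970.
Hence σ₀² = 1/0.014970 ≈ 66.8.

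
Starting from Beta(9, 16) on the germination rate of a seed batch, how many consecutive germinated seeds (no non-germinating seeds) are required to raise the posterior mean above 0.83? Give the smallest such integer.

After k germinated seeds and 0 non-germinating seeds the posterior is Beta(9+k, 16), with mean (9+k)/(9+16+k).
Set (9+k)/(25+k) > 0.83 and solve: k > (0.83·25 − 9)/(1 − 0.83) = 69.118.
The smallest integer exceeding 69.118 is 70.

k = 70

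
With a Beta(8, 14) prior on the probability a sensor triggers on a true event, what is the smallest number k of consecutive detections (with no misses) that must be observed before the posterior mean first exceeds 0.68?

After k detections and 0 misses the posterior is Beta(8+k, 14), with mean (8+k)/(8+14+k).
Set (8+k)/(22+k) > 0.68 and solve: k > (0.68·22 − 8)/(1 − 0.68) = 21.750.
The smallest integer exceeding 21.750 is 22, and checking k=22: (30)/(44) = 0.6818 > 0.68.

k = 22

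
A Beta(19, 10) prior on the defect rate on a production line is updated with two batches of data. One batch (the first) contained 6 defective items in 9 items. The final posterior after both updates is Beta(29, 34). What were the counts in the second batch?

4 defective items and 21 good items

Because Beta–binomial updating is additive in the counts, the combined data contributed (α_post−α_prior, β_post−β_prior) successes and failures.
Total across both batches: 29−19=10 defective items, 34−10=24 good items.
Subtract the first batch: 10−6=4 defective items and 24−3=21 good items.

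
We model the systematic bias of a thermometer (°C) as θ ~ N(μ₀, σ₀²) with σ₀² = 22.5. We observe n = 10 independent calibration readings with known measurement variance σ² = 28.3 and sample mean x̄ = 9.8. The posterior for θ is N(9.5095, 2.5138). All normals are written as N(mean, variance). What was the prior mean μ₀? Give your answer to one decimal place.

μ₀ = 7.2

The posterior mean is a precision-weighted average: μ_n = (τ₀μ₀ + τ_data·x̄)/(τ₀+τ_data), with τ₀=1/σ₀² and τ_data=n/σ².
Here τ₀ = 1/22.5 = 0.044444 and τ_data = 10/28.3 = 0.353357, so τ_n = 0.397801.
Rearranging for μ₀: μ₀ = (μ_n·τ_n − τ_data·x̄)/τ₀ = (9.5095·0.397801 − 0.353357·9.8) / 0.044444 = 0.319990/0.044444 ≈ 7.2.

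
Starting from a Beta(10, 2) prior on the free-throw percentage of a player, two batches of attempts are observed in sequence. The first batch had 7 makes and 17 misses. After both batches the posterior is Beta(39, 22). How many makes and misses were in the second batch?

22 makes and 3 misses

Because Beta–binomial updating is additive in the counts, the combined data contributed (α_post−α_prior, β_post−β_prior) successes and failures.
Total across both batches: 39−10=29 makes, 22−2=20 misses.
Subtract the first batch: 29−7=22 makes and 20−17=3 misses.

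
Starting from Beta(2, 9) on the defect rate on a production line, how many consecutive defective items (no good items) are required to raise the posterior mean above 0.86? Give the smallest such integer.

After k defective items and 0 good items the posterior is Beta(2+k, 9), with mean (2+k)/(2+9+k).
Set (2+k)/(11+k) > 0.86 and solve: k > (0.86·11 − 2)/(1 − 0.86) = 53.286.
The smallest integer exceeding 53.286 is 54, and checking k=54: (56)/(65) = 0.8615 > 0.86.

k = 54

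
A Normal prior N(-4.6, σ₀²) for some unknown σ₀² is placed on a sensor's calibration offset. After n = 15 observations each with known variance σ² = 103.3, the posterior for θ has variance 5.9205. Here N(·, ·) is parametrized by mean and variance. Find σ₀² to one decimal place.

Posterior precision equals prior precision plus data precision: 1/σ_n² = 1/σ₀² + n/σ².
So 1/σ₀² = 1/5.9205 − 15/103.3 = 0.168905 − 0.145208 = 0.023697.
Hence σ₀² = 1/0.023697 ≈ 42.2.

σ₀² = 42.2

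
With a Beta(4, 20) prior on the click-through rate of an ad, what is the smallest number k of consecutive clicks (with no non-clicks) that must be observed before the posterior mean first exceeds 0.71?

k = 45

After k clicks and 0 non-clicks the posterior is Beta(4+k, 20), with mean (4+k)/(4+20+k).
Set (4+k)/(24+k) > 0.71 and solve: k > (0.71·24 − 4)/(1 − 0.71) = 44.966.
The smallest integer exceeding 44.966 is 45.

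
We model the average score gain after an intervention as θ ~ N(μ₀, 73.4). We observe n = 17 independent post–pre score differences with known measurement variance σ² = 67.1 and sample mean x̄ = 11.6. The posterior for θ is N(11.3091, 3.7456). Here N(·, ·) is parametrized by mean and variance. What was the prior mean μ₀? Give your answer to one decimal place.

μ₀ = 5.9

With known observation variance, the Normal–Normal posterior has precision τ_n = τ₀ + n/σ² and mean μ_n = (τ₀μ₀ + (n/σ²)x̄)/τ_n.
Here τ₀ = 1/73.4 = 0.013624 and τ_data = 17/67.1 = 0.253353, so τ_n = 0.266977.
Rearranging for μ₀: μ₀ = (μ_n·τ_n − τ_data·x̄)/τ₀ = (11.3091·0.266977 − 0.253353·11.6) / 0.013624 = 0.080375/0.013624 ≈ 5.9.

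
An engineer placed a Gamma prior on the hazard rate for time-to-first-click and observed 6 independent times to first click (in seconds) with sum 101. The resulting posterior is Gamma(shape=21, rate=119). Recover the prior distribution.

Gamma(shape=15, rate=18)

Gamma–exponential conjugacy: posterior shape = α + n, posterior rate = β + Σtᵢ.
So α = 21 − 6 = 15 and β = 119 − 101 = 18.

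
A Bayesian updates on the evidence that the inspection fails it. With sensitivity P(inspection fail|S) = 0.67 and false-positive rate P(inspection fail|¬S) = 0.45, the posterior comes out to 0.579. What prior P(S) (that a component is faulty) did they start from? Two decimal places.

In odds form, posterior odds = prior odds × likelihood ratio, so prior odds = posterior odds ÷ LR.
Posterior odds = 0.579/(1−0.579) = 1.3753. LR = 0.67/0.45 = 1.4889.
Prior odds = 1.3753/1.4889 = 0.9237, so P(S) = 0.9237/(1+0.9237) ≈ 0.48.

P(S) = 0.48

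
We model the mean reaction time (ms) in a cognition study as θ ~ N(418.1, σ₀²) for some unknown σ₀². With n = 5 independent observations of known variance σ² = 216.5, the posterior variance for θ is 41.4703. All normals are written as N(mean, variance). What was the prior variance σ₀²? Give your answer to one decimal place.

Posterior precision equals prior precision plus data precision: 1/σ_n² = 1/σ₀² + n/σ².
So 1/σ₀² = 1/41.4703 − 5/216.5 = 0.024114 − 0.023095 = 0.001019.
Hence σ₀² = 1/0.001019 ≈ 981.4.

σ₀² = 981.4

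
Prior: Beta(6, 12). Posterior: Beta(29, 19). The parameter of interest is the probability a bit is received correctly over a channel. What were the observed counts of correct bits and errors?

Under Beta–binomial conjugacy the posterior parameters are (α+s, β+f).
Match parameters: s=29−6=23, f=19−12=7.

23 correct bits and 7 errors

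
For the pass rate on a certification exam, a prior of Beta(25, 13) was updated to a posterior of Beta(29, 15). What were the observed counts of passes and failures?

Beta is conjugate to the binomial likelihood: posterior = Beta(α+s, β+f).
Match parameters: s=29−25=4, f=15−13=2.

4 passes and 2 failures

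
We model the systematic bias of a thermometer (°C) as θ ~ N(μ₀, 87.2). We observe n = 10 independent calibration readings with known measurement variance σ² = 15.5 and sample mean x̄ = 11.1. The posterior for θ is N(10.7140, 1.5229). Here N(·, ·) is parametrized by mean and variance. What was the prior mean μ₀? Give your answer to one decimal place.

The posterior mean is a precision-weighted average: μ_n = (τ₀μ₀ + τ_data·x̄)/(τ₀+τ_data), with τ₀=1/σ₀² and τ_data=n/σ².
Here τ₀ = 1/87.2 = 0.011468 and τ_data = 10/15.5 = 0.645161, so τ_n = 0.656629.
Rearranging for μ₀: μ₀ = (μ_n·τ_n − τ_data·x̄)/τ₀ = (10.7140·0.656629 − 0.645161·11.1) / 0.011468 = -0.126164/0.011468 ≈ -11.0.

μ₀ = -11.0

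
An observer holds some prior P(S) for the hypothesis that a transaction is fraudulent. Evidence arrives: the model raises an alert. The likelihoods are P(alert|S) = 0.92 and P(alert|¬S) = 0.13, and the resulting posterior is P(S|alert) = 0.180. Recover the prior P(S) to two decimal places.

P(S) = 0.03

In odds form, posterior odds = prior odds × likelihood ratio, so prior odds = posterior odds ÷ LR.
Posterior odds = 0.180/(1−0.180) = 0.2195. LR = 0.92/0.13 = 7.0769.
Prior odds = 0.2195/7.0769 = 0.0310, so P(S) = 0.0310/(1+0.0310) ≈ 0.03.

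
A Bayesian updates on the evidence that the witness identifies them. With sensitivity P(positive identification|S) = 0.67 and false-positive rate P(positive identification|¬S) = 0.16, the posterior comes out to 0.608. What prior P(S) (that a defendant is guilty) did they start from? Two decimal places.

In odds form, posterior odds = prior odds × likelihood ratio, so prior odds = posterior odds ÷ LR.
Posterior odds = 0.608/(1−0.608) = 1.5510. LR = 0.67/0.16 = 4.1875.
Prior odds = 1.5510/4.1875 = 0.3704, so P(S) = 0.3704/(1+0.3704) ≈ 0.27.

P(S) = 0.27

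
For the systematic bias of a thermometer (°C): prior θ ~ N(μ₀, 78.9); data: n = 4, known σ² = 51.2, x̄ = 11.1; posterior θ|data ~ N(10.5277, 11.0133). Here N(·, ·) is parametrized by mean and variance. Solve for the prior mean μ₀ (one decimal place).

μ₀ = 7.0

With known observation variance, the Normal–Normal posterior has precision τ_n = τ₀ + n/σ² and mean μ_n = (τ₀μ₀ + (n/σ²)x̄)/τ_n.
Here τ₀ = 1/78.9 = 0.012674 and τ_data = 4/51.2 = 0.078125, so τ_n = 0.090799.
Rearranging for μ₀: μ₀ = (μ_n·τ_n − τ_data·x̄)/τ₀ = (10.5277·0.090799 − 0.078125·11.1) / 0.012674 = 0.088717/0.012674 ≈ 7.0.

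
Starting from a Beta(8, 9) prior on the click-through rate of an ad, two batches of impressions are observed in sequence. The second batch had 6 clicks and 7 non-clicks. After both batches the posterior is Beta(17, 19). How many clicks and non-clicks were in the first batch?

Because Beta–binomial updating is additive in the counts, the combined data contributed (α_post−α_prior, β_post−β_prior) successes and failures.
Total across both batches: 17−8=9 clicks, 19−9=10 non-clicks.
Subtract the second batch: 9−6=3 clicks and 10−7=3 non-clicks.

3 clicks and 3 non-clicks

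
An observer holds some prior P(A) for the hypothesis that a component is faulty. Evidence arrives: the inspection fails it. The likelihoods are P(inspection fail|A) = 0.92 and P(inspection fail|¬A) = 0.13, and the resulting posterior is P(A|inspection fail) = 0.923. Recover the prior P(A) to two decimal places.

P(A) = 0.63

In odds form, posterior odds = prior odds × likelihood ratio, so prior odds = posterior odds ÷ LR.
Posterior odds = 0.923/(1−0.923) = 11.9870. LR = 0.92/0.13 = 7.0769.
Prior odds = 11.9870/7.0769 = 1.6938, so P(A) = 1.6938/(1+1.6938) ≈ 0.63.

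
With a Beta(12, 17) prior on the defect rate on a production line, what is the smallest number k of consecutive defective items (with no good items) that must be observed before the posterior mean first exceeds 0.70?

After k defective items and 0 good items the posterior is Beta(12+k, 17), with mean (12+k)/(12+17+k).
Set (12+k)/(29+k) > 0.70 and solve: k > (0.70·29 − 12)/(1 − 0.70) = 27.667.
The smallest integer exceeding 27.667 is 28.

k = 28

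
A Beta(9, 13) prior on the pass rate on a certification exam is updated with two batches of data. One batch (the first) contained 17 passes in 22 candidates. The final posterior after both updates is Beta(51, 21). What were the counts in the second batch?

25 passes and 3 failures

Sequential conjugate updates are equivalent to a single update on the pooled data, so total successes = posterior α − prior α and total failures = posterior β − prior β.
Total across both batches: 51−9=42 passes, 21−13=8 failures.
Subtract the first batch: 42−17=25 passes and 8−5=3 failures.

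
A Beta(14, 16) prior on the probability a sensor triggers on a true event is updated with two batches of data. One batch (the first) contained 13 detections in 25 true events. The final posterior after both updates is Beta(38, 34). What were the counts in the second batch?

Because Beta–binomial updating is additive in the counts, the combined data contributed (α_post−α_prior, β_post−β_prior) successes and failures.
Total across both batches: 38−14=24 detections, 34−16=18 misses.
Subtract the first batch: 24−13=11 detections and 18−12=6 misses.

11 detections and 6 misses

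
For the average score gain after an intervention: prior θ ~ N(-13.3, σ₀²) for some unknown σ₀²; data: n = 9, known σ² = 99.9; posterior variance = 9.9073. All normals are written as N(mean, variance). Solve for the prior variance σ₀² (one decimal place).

σ₀² = 92.2

Posterior precision equals prior precision plus data precision: 1/σ_n² = 1/σ₀² + n/σ².
So 1/σ₀² = 1/9.9073 − 9/99.9 = 0.100936 − 0.090090 = 0.010846.
Hence σ₀² = 1/0.010846 ≈ 92.2.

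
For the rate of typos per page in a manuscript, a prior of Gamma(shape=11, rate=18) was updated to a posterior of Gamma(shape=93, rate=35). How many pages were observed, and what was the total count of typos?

n = 17 pages with total 82 typos

Gamma–Poisson conjugacy: posterior shape = α + Σxᵢ, posterior rate = β + n.
Matching: Σxᵢ = 93 − 11 = 82 and n = 35 − 18 = 17.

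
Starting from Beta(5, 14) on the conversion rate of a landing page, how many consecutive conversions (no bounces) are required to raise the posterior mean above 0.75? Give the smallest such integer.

k = 38

After k conversions and 0 bounces the posterior is Beta(5+k, 14), with mean (5+k)/(5+14+k).
Set (5+k)/(19+k) > 0.75 and solve: k > (0.75·19 − 5)/(1 − 0.75) = 37.000.
The smallest integer exceeding 37.000 is 38.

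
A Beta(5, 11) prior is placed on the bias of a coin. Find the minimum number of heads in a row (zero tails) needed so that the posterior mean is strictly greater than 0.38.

k = 2

After k heads and 0 tails the posterior is Beta(5+k, 11), with mean (5+k)/(5+11+k).
Set (5+k)/(16+k) > 0.38 and solve: k > (0.38·16 − 5)/(1 − 0.38) = 1.742.
The smallest integer exceeding 1.742 is 2.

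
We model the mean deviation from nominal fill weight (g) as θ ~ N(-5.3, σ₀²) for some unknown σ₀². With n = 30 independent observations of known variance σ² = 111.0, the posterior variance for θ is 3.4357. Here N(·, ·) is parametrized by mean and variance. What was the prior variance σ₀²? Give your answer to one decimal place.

For the Normal–Normal model with known σ², precisions add: τ_n = τ₀ + n/σ².
So 1/σ₀² = 1/3.4357 − 30/111.0 = 0.291062 − 0.270270 = 0.020792.
Hence σ₀² = 1/0.020792 ≈ 48.1.

σ₀² = 48.1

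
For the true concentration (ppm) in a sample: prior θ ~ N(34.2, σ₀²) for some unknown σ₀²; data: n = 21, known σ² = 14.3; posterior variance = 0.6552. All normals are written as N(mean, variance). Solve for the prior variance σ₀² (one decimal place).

Posterior precision equals prior precision plus data precision: 1/σ_n² = 1/σ₀² + n/σ².
So 1/σ₀² = 1/0.6552 − 21/14.3 = 1.526252 − 1.468531 = 0.057721.
Hence σ₀² = 1/0.057721 ≈ 17.3.

σ₀² = 17.3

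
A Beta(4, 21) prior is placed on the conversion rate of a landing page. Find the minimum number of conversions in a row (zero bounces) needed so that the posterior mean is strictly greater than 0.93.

k = 276

After k conversions and 0 bounces the posterior is Beta(4+k, 21), with mean (4+k)/(4+21+k).
Set (4+k)/(25+k) > 0.93 and solve: k > (0.93·25 − 4)/(1 − 0.93) = 275.000.
The smallest integer exceeding 275.000 is 276.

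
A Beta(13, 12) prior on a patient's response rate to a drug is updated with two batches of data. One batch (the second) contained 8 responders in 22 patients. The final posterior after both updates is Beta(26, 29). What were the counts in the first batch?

5 responders and 3 non-responders

Sequential conjugate updates are equivalent to a single update on the pooled data, so total successes = posterior α − prior α and total failures = posterior β − prior β.
Total across both batches: 26−13=13 responders, 29−12=17 non-responders.
Subtract the second batch: 13−8=5 responders and 17−14=3 non-responders.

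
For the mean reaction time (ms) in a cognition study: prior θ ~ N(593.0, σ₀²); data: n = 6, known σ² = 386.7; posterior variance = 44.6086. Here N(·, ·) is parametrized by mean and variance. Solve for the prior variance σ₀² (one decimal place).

σ₀² = 144.9

Posterior precision equals prior precision plus data precision: 1/σ_n² = 1/σ₀² + n/σ².
So 1/σ₀² = 1/44.6086 − 6/386.7 = 0.022417 − 0.015516 = 0.006901.
Hence σ₀² = 1/0.006901 ≈ 144.9.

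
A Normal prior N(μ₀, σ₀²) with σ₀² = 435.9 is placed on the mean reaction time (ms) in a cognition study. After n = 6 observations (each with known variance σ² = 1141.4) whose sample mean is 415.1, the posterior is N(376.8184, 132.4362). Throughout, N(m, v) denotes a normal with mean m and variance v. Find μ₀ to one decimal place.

With known observation variance, the Normal–Normal posterior has precision τ_n = τ₀ + n/σ² and mean μ_n = (τ₀μ₀ + (n/σ²)x̄)/τ_n.
Here τ₀ = 1/435.9 = 0.002294 and τ_data = 6/1141.4 = 0.005257, so τ_n = 0.007551.
Rearranging for μ₀: μ₀ = (μ_n·τ_n − τ_data·x̄)/τ₀ = (376.8184·0.007551 − 0.005257·415.1) / 0.002294 = 0.663175/0.002294 ≈ 289.1.

μ₀ = 289.1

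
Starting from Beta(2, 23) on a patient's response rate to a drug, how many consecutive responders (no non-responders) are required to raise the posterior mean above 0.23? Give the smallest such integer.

After k responders and 0 non-responders the posterior is Beta(2+k, 23), with mean (2+k)/(2+23+k).
Set (2+k)/(25+k) > 0.23 and solve: k > (0.23·25 − 2)/(1 − 0.23) = 4.870.
The smallest integer exceeding 4.870 is 5, and checking k=5: (7)/(30) = 0.2333 > 0.23.

k = 5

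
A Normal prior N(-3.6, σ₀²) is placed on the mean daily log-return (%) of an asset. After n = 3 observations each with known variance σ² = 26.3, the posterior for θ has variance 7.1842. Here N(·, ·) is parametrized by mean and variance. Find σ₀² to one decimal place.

Posterior precision equals prior precision plus data precision: 1/σ_n² = 1/σ₀² + n/σ².
So 1/σ₀² = 1/7.1842 − 3/26.3 = 0.139194 − 0.114068 = 0.025126.
Hence σ₀² = 1/0.025126 ≈ 39.8.

σ₀² = 39.8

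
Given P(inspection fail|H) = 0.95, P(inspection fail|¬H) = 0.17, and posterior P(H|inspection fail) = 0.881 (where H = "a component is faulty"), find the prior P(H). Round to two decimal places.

Bayes' rule in odds form gives O(H|E) = O(H)·[P(E|H)/P(E|¬H)], hence O(H) = O(H|E)/LR.
Posterior odds = 0.881/(1−0.881) = 7.4034. LR = 0.95/0.17 = 5.5882.
Prior odds = 7.4034/5.5882 = 1.3248, so P(H) = 1.3248/(1+1.3248) ≈ 0.57.

P(H) = 0.57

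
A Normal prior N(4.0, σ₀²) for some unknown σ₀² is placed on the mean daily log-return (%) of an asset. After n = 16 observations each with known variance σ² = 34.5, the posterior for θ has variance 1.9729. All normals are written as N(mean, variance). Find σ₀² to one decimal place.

Posterior precision equals prior precision plus data precision: 1/σ_n² = 1/σ₀² + n/σ².
So 1/σ₀² = 1/1.9729 − 16/34.5 = 0.506868 − 0.463768 = 0.043100.
Hence σ₀² = 1/0.043100 ≈ 23.2.

σ₀² = 23.2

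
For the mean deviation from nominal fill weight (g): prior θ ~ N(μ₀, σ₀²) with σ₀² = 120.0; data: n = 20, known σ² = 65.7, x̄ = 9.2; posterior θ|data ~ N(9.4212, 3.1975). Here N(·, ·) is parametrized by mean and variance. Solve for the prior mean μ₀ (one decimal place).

μ₀ = 17.5

With known observation variance, the Normal–Normal posterior has precision τ_n = τ₀ + n/σ² and mean μ_n = (τ₀μ₀ + (n/σ²)x̄)/τ_n.
Here τ₀ = 1/120.0 = 0.008333 and τ_data = 20/65.7 = 0.304414, so τ_n = 0.312747.
Rearranging for μ₀: μ₀ = (μ_n·τ_n − τ_data·x̄)/τ₀ = (9.4212·0.312747 − 0.304414·9.2) / 0.008333 = 0.145843/0.008333 ≈ 17.5.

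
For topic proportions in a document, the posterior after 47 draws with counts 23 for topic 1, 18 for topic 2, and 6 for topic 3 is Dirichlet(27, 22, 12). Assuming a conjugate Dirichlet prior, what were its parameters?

For a Dirichlet(α) prior with multinomial counts c, the posterior is Dirichlet(α + c) componentwise.
Subtract each count from the matching posterior parameter: 27−23=4, 22−18=4, 12−6=6.

Dirichlet(4, 4, 6)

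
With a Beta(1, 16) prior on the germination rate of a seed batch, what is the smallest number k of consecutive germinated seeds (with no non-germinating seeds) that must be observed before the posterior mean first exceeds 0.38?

k = 9

After k germinated seeds and 0 non-germinating seeds the posterior is Beta(1+k, 16), with mean (1+k)/(1+16+k).
Set (1+k)/(17+k) > 0.38 and solve: k > (0.38·17 − 1)/(1 − 0.38) = 8.806.
The smallest integer exceeding 8.806 is 9, and checking k=9: (10)/(26) = 0.3846 > 0.38.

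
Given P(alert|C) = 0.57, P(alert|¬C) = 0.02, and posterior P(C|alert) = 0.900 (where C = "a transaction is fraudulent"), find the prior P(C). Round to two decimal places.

P(C) = 0.24

In odds form, posterior odds = prior odds × likelihood ratio, so prior odds = posterior odds ÷ LR.
Posterior odds = 0.900/(1−0.900) = 9.0000. LR = 0.57/0.02 = 28.5000.
Prior odds = 9.0000/28.5000 = 0.3158, so P(C) = 0.3158/(1+0.3158) ≈ 0.24.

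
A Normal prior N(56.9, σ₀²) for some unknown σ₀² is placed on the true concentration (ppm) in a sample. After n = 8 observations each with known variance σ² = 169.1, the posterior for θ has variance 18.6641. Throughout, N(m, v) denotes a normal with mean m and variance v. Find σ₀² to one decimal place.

Posterior precision equals prior precision plus data precision: 1/σ_n² = 1/σ₀² + n/σ².
So 1/σ₀² = 1/18.6641 − 8/169.1 = 0.053579 − 0.047309 = 0.006270.
Hence σ₀² = 1/0.006270 ≈ 159.5.

σ₀² = 159.5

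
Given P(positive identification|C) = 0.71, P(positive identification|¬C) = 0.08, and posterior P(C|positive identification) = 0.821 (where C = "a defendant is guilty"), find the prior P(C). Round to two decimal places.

P(C) = 0.34

In odds form, posterior odds = prior odds × likelihood ratio, so prior odds = posterior odds ÷ LR.
Posterior odds = 0.821/(1−0.821) = 4.5866. LR = 0.71/0.08 = 8.8750.
Prior odds = 4.5866/8.8750 = 0.5168, so P(C) = 0.5168/(1+0.5168) ≈ 0.34.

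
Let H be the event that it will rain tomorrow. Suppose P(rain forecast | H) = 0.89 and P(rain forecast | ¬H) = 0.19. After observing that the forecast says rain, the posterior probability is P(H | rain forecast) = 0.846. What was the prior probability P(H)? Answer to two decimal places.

P(H) = 0.54

Bayes' rule in odds form gives O(H|E) = O(H)·[P(E|H)/P(E|¬H)], hence O(H) = O(H|E)/LR.
Posterior odds = 0.846/(1−0.846) = 5.4935. LR = 0.89/0.19 = 4.6842.
Prior odds = 5.4935/4.6842 = 1.1728, so P(H) = 1.1728/(1+1.1728) ≈ 0.54.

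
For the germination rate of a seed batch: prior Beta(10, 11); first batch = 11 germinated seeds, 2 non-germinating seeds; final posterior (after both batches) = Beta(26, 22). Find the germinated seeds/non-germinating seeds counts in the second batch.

Because Beta–binomial updating is additive in the counts, the combined data contributed (α_post−α_prior, β_post−β_prior) successes and failures.
Total across both batches: 26−10=16 germinated seeds, 22−11=11 non-germinating seeds.
Subtract the first batch: 16−11=5 germinated seeds and 11−2=9 non-germinating seeds.

5 germinated seeds and 9 non-germinating seeds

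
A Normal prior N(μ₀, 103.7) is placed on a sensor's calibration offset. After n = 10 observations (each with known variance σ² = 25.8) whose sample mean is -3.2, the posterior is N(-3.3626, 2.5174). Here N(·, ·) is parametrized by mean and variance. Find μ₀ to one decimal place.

μ₀ = -9.9

With known observation variance, the Normal–Normal posterior has precision τ_n = τ₀ + n/σ² and mean μ_n = (τ₀μ₀ + (n/σ²)x̄)/τ_n.
Here τ₀ = 1/103.7 = 0.009643 and τ_data = 10/25.8 = 0.387597, so τ_n = 0.397240.
Rearranging for μ₀: μ₀ = (μ_n·τ_n − τ_data·x̄)/τ₀ = (-3.3626·0.397240 − 0.387597·-3.2) / 0.009643 = -0.095449/0.009643 ≈ -9.9.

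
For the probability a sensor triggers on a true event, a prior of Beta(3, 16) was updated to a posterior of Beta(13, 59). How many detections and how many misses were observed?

10 detections and 43 misses

Beta is conjugate to the binomial likelihood: posterior = Beta(α+s, β+f).
Match parameters: s=13−3=10, f=59−16=43.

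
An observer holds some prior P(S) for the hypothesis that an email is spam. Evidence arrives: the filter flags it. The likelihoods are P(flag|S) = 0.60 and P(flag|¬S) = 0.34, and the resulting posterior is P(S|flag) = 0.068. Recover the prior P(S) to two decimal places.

Bayes' rule in odds form gives O(S|E) = O(S)·[P(E|S)/P(E|¬S)], hence O(S) = O(S|E)/LR.
Posterior odds = 0.068/(1−0.068) = 0.0730. LR = 0.60/0.34 = 1.7647.
Prior odds = 0.0730/1.7647 = 0.0414, so P(S) = 0.0414/(1+0.0414) ≈ 0.04.

P(S) = 0.04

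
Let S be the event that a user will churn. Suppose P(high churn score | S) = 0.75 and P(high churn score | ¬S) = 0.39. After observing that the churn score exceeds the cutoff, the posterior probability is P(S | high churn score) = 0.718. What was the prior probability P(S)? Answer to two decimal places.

P(S) = 0.57

In odds form, posterior odds = prior odds × likelihood ratio, so prior odds = posterior odds ÷ LR.
Posterior odds = 0.718/(1−0.718) = 2.5461. LR = 0.75/0.39 = 1.9231.
Prior odds = 2.5461/1.9231 = 1.3240, so P(S) = 1.3240/(1+1.3240) ≈ 0.57.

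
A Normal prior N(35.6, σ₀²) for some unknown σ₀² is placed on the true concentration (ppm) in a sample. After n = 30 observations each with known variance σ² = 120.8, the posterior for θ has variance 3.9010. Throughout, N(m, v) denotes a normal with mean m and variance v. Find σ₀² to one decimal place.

σ₀² = 125.0

For the Normal–Normal model with known σ², precisions add: τ_n = τ₀ + n/σ².
So 1/σ₀² = 1/3.9010 − 30/120.8 = 0.256345 − 0.248344 = 0.008001.
Hence σ₀² = 1/0.008001 ≈ 125.0.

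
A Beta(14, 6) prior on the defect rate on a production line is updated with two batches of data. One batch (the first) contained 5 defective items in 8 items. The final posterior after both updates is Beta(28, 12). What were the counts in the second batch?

Because Beta–binomial updating is additive in the counts, the combined data contributed (α_post−α_prior, β_post−β_prior) successes and failures.
Total across both batches: 28−14=14 defective items, 12−6=6 good items.
Subtract the first batch: 14−5=9 defective items and 6−3=3 good items.

9 defective items and 3 good items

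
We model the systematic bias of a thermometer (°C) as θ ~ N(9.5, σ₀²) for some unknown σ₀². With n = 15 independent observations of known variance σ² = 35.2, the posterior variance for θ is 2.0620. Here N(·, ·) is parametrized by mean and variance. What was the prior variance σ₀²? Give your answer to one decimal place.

σ₀² = 17.0

For the Normal–Normal model with known σ², precisions add: τ_n = τ₀ + n/σ².
So 1/σ₀² = 1/2.0620 − 15/35.2 = 0.484966 − 0.426136 = 0.058830.
Hence σ₀² = 1/0.058830 ≈ 17.0.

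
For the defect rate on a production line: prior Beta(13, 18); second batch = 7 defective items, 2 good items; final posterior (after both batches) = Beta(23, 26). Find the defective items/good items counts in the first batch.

Sequential conjugate updates are equivalent to a single update on the pooled data, so total successes = posterior α − prior α and total failures = posterior β − prior β.
Total across both batches: 23−13=10 defective items, 26−18=8 good items.
Subtract the second batch: 10−7=3 defective items and 8−2=6 good items.

3 defective items and 6 good items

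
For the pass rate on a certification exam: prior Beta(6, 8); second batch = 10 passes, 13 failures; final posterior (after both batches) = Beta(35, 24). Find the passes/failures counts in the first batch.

19 passes and 3 failures

Because Beta–binomial updating is additive in the counts, the combined data contributed (α_post−α_prior, β_post−β_prior) successes and failures.
Total across both batches: 35−6=29 passes, 24−8=16 failures.
Subtract the second batch: 29−10=19 passes and 16−13=3 failures.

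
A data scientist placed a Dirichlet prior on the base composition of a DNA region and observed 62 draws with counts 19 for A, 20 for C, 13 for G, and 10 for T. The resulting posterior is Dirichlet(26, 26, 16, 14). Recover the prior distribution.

For a Dirichlet(α) prior with multinomial counts c, the posterior is Dirichlet(α + c) componentwise.
Subtract each count from the matching posterior parameter: 26−19=7, 26−20=6, 16−13=3, 14−10=4.

Dirichlet(7, 6, 3, 4)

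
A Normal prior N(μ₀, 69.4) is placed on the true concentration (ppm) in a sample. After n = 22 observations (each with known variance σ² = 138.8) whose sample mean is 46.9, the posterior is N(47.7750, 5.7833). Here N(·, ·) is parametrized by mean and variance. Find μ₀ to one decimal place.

μ₀ = 57.4

The posterior mean is a precision-weighted average: μ_n = (τ₀μ₀ + τ_data·x̄)/(τ₀+τ_data), with τ₀=1/σ₀² and τ_data=n/σ².
Here τ₀ = 1/69.4 = 0.014409 and τ_data = 22/138.8 = 0.158501, so τ_n = 0.172910.
Rearranging for μ₀: μ₀ = (μ_n·τ_n − τ_data·x̄)/τ₀ = (47.7750·0.172910 − 0.158501·46.9) / 0.014409 = 0.827078/0.014409 ≈ 57.4.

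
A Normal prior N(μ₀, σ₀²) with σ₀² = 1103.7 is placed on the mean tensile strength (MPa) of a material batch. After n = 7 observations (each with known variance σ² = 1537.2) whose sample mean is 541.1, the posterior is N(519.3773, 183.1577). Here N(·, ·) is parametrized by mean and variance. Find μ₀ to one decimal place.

With known observation variance, the Normal–Normal posterior has precision τ_n = τ₀ + n/σ² and mean μ_n = (τ₀μ₀ + (n/σ²)x̄)/τ_n.
Here τ₀ = 1/1103.7 = 0.000906 and τ_data = 7/1537.2 = 0.004554, so τ_n = 0.005460.
Rearranging for μ₀: μ₀ = (μ_n·τ_n − τ_data·x̄)/τ₀ = (519.3773·0.005460 − 0.004554·541.1) / 0.000906 = 0.371631/0.000906 ≈ 410.2.

μ₀ = 410.2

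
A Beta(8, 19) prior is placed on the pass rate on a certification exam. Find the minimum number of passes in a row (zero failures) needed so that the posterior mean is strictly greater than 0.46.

k = 9

After k passes and 0 failures the posterior is Beta(8+k, 19), with mean (8+k)/(8+19+k).
Set (8+k)/(27+k) > 0.46 and solve: k > (0.46·27 − 8)/(1 − 0.46) = 8.185.
The smallest integer exceeding 8.185 is 9, and checking k=9: (17)/(36) = 0.4722 > 0.46.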